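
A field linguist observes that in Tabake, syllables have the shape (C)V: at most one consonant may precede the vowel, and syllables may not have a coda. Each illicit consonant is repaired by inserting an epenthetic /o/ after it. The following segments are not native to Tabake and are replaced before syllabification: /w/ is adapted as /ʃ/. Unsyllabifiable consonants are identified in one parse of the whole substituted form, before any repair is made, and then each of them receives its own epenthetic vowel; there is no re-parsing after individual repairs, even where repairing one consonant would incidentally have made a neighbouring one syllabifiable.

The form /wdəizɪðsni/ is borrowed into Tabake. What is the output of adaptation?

ʃodəizɪðosoni

Substitution: /w/ → /ʃ/, giving /ʃdəizɪðsni/.
The consonants /ʃ/, /ð/, /s/ cannot be parsed into a legal (C)V syllable (no codas are permitted; onsets are limited to one consonant).
Epenthesis after each stranded consonant: /ʃ/ → /ʃo/, /ð/ → /ðo/, /s/ → /so/.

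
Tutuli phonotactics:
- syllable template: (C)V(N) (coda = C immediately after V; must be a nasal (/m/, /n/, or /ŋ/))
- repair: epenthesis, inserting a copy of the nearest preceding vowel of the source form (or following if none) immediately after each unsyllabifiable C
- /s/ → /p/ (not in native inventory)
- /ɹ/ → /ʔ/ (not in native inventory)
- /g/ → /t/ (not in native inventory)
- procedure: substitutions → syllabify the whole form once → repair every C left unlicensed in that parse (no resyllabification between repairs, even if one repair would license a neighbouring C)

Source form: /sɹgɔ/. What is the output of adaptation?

Substitution: /s/ → /p/, /ɹ/ → /ʔ/, /g/ → /t/, giving /pʔtɔ/.
Under (C)V(N), the unsyllabifiable consonants are /p/, /ʔ/ (only a nasal (/m/, /n/, or /ŋ/) is licensed in coda position; onsets are limited to one consonant).
Epenthesis after each stranded consonant: /p/ → /pɔ/, /ʔ/ → /ʔɔ/.

pɔʔɔtɔ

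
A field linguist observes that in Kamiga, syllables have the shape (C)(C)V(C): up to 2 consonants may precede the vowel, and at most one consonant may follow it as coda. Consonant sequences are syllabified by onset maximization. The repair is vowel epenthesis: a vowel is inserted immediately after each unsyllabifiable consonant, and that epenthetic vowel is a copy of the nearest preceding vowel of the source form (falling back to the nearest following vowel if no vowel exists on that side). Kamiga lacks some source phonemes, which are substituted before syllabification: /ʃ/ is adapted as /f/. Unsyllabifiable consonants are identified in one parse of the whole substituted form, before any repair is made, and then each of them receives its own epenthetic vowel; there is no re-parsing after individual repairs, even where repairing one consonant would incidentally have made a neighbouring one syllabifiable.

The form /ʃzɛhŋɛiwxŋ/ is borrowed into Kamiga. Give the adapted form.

Substitution: /ʃ/ → /f/, giving /fzɛhŋɛiwxŋ/.
The consonants /x/, /ŋ/ cannot be parsed into a legal (C)(C)V(C) syllable (at most one coda consonant is licensed; onsets may contain at most 2 consonants).
Each unlicensed consonant becomes the onset of a new syllable: /x/ → /xi/, /ŋ/ → /ŋi/.

fzɛhŋɛiwxiŋi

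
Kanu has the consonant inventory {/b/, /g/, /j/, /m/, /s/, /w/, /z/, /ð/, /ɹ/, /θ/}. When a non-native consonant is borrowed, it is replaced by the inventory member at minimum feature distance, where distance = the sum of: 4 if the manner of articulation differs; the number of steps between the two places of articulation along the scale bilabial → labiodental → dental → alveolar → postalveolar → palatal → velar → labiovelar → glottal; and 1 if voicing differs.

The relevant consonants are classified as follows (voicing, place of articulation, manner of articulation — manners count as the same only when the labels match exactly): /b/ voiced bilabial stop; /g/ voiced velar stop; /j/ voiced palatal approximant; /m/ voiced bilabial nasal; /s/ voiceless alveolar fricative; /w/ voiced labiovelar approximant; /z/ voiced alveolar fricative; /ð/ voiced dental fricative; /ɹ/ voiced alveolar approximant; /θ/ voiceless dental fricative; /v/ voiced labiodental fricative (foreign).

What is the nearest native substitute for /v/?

ð

/ð/ is closest: same manner (fricative), place distance 1 (labiodental→dental), same voicing; total 1. Next closest is /z/ at distance 2.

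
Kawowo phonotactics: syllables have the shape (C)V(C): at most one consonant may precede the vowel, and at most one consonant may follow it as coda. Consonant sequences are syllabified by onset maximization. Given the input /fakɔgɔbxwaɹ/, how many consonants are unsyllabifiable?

Syllabifying with onset maximization leaves /x/ stranded (at most one coda consonant is licensed; onsets are limited to one consonant).

1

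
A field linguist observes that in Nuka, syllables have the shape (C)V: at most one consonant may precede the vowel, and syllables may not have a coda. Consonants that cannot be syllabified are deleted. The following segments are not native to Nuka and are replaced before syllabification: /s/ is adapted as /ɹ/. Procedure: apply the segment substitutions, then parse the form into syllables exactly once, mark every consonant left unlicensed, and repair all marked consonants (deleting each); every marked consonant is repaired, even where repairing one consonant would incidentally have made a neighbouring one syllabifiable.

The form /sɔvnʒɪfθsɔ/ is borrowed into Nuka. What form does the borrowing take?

Substitution: /s/ → /ɹ/, giving /ɹɔvnʒɪfθɹɔ/.
The consonants /v/, /n/, /f/, /θ/ cannot be parsed into a legal (C)V syllable (no codas are permitted; onsets are limited to one consonant).
Deleting the stranded consonants removes /v/, /n/, /f/, /θ/.

ɹɔʒɪɹɔ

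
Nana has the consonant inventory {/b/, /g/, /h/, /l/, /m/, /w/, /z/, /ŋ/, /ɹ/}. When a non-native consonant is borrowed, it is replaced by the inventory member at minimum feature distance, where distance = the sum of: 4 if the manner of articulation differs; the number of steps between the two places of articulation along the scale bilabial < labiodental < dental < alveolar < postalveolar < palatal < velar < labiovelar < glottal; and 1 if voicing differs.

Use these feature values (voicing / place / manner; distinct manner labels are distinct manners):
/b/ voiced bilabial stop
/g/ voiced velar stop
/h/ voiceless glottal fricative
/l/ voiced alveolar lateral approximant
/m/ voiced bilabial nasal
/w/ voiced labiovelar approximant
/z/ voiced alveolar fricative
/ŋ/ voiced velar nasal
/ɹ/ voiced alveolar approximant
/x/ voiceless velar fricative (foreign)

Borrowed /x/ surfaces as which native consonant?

/h/ is closest: same manner (fricative), place distance 2 (velar→glottal), same voicing; total 2. Next closest is /z/ at distance 4.

h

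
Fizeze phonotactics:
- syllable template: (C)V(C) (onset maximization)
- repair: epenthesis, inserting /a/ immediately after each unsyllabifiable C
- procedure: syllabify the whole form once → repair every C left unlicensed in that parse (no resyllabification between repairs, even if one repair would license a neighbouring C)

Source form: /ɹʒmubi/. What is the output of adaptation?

ɹaʒamubi

The consonants /ɹ/, /ʒ/ cannot be parsed into a legal (C)V(C) syllable (at most one coda consonant is licensed; onsets are limited to one consonant).
Epenthesis after each stranded consonant: /ɹ/ → /ɹa/, /ʒ/ → /ʒa/.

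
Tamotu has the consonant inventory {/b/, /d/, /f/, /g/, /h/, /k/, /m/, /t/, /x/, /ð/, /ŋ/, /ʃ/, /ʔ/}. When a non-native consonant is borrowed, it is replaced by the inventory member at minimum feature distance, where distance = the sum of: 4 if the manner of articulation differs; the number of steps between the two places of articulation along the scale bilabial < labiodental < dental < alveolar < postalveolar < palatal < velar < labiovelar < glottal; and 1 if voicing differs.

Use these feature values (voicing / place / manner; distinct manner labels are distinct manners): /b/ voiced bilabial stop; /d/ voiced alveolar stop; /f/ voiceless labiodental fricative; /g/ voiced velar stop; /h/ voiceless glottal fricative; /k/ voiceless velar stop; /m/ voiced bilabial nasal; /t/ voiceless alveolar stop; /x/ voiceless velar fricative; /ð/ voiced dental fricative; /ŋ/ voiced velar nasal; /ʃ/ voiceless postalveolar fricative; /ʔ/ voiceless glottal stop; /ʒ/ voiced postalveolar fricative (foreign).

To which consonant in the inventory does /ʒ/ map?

/ʃ/ is closest: same manner (fricative), place distance 0 (postalveolar→postalveolar), voicing differs (+1); total 1. Next closest is /ð/ at distance 2.

ʃ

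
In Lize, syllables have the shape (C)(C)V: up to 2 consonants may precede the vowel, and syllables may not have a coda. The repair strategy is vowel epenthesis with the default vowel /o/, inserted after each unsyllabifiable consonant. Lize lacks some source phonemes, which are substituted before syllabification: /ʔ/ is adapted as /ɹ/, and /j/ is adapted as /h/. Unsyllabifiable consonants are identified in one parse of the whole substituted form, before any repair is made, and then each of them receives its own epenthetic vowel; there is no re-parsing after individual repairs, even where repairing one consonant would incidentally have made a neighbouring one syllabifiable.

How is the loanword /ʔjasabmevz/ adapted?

ɹhasabmevozo

Substitution: /ʔ/ → /ɹ/, /j/ → /h/, giving /ɹhasabmevz/.
The consonants /v/, /z/ cannot be parsed into a legal (C)(C)V syllable (no codas are permitted; onsets may contain at most 2 consonants).
Epenthesis after each stranded consonant: /v/ → /vo/, /z/ → /zo/.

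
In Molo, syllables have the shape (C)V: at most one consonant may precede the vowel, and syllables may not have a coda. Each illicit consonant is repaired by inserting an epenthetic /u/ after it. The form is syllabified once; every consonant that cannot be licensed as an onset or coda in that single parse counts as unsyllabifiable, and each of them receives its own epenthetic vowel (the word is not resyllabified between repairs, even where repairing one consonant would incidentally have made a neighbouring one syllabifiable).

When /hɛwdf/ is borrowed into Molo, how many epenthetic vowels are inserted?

The unsyllabifiable consonants are /w/, /d/, /f/; each receives one epenthetic vowel.

3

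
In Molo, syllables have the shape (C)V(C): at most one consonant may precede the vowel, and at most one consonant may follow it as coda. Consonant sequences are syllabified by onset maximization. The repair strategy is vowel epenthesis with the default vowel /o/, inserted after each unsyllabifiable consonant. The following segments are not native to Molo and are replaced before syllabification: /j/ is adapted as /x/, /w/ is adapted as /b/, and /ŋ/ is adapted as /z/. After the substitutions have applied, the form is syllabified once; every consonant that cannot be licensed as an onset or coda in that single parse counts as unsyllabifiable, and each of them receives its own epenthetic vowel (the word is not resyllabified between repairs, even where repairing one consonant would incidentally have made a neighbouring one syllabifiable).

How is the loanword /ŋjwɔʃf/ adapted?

zoxobɔʃfo

Substitution: /ŋ/ → /z/, /j/ → /x/, /w/ → /b/, giving /zxbɔʃf/.
Under (C)V(C), the unsyllabifiable consonants are /z/, /x/, /f/ (at most one coda consonant is licensed; onsets are limited to one consonant).
Each unlicensed consonant becomes the onset of a new syllable: /z/ → /zo/, /x/ → /xo/, /f/ → /fo/.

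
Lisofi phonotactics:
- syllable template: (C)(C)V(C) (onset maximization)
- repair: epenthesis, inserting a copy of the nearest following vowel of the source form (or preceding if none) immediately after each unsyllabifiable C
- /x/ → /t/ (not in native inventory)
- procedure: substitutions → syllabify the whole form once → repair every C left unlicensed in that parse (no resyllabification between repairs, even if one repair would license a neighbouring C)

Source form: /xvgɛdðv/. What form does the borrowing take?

Substitution: /x/ → /t/, giving /tvgɛdðv/.
The consonants /t/, /ð/, /v/ cannot be parsed into a legal (C)(C)V(C) syllable (at most one coda consonant is licensed; onsets may contain at most 2 consonants).
Epenthesis after each stranded consonant: /t/ → /tɛ/, /ð/ → /ðɛ/, /v/ → /vɛ/.

tɛvgɛdðɛvɛ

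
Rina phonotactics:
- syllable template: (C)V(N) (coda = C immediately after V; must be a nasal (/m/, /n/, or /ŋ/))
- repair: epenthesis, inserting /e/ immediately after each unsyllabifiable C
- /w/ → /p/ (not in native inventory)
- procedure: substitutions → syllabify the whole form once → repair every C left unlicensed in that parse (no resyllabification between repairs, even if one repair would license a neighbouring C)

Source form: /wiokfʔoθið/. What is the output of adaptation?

piokefeʔoθiðe

Substitution: /w/ → /p/, giving /piokfʔoθið/.
The consonants /k/, /f/, /ð/ cannot be parsed into a legal (C)V(N) syllable (only a nasal (/m/, /n/, or /ŋ/) is licensed in coda position; onsets are limited to one consonant).
Epenthesis after each stranded consonant: /k/ → /ke/, /f/ → /fe/, /ð/ → /ðe/.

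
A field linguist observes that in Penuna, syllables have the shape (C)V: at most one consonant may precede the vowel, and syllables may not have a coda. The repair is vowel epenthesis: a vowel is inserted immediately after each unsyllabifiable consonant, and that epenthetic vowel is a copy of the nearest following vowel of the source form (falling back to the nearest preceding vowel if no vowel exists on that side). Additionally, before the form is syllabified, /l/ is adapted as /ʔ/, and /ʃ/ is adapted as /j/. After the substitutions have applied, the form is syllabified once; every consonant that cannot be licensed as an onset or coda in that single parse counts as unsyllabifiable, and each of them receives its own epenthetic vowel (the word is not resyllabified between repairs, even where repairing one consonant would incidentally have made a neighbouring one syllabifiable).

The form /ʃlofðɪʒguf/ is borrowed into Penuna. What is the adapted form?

Substitution: /ʃ/ → /j/, /l/ → /ʔ/, giving /jʔofðɪʒguf/.
Under (C)V, the unsyllabifiable consonants are /j/, /f/, /ʒ/, /f/ (no codas are permitted; onsets are limited to one consonant).
Inserting the epenthetic vowel yields /j/ → /jo/, /f/ → /fɪ/, /ʒ/ → /ʒu/, /f/ → /fu/.

joʔofɪðɪʒugufu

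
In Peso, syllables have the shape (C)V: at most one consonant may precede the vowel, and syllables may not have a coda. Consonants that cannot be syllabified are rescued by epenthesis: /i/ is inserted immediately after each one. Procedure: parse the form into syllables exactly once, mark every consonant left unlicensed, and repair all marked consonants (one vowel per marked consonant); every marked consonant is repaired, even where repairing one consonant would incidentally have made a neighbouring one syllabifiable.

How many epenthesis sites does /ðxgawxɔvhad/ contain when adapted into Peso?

The unsyllabifiable consonants are /ð/, /x/, /w/, /v/, /d/; each receives one epenthetic vowel.

5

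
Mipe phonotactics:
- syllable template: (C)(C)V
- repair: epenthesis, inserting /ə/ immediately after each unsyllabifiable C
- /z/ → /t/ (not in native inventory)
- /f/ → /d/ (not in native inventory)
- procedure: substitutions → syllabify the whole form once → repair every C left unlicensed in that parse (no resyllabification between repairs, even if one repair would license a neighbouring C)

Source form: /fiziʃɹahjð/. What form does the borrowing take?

Substitution: /f/ → /d/, /z/ → /t/, giving /ditiʃɹahjð/.
Syllabifying with onset maximization leaves /h/, /j/, /ð/ stranded (no codas are permitted; onsets may contain at most 2 consonants).
Inserting the epenthetic vowel yields /h/ → /hə/, /j/ → /jə/, /ð/ → /ðə/.

ditiʃɹahəjəðə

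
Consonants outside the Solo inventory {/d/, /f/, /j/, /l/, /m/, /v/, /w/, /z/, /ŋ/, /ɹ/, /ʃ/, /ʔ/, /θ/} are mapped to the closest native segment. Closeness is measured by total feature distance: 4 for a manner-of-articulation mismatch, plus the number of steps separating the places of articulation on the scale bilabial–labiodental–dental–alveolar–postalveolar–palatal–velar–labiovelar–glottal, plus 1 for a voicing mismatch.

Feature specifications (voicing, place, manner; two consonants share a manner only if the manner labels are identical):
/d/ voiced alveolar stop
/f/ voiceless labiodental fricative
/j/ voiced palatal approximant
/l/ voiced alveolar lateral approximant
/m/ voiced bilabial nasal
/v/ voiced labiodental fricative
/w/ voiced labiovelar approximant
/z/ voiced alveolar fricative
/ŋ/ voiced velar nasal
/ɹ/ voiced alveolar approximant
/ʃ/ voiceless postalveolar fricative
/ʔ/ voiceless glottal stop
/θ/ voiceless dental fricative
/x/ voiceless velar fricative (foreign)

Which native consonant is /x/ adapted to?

/ʃ/ is closest: same manner (fricative), place distance 2 (velar→postalveolar), same voicing; total 2. Next closest is /z/ at distance 4.

ʃ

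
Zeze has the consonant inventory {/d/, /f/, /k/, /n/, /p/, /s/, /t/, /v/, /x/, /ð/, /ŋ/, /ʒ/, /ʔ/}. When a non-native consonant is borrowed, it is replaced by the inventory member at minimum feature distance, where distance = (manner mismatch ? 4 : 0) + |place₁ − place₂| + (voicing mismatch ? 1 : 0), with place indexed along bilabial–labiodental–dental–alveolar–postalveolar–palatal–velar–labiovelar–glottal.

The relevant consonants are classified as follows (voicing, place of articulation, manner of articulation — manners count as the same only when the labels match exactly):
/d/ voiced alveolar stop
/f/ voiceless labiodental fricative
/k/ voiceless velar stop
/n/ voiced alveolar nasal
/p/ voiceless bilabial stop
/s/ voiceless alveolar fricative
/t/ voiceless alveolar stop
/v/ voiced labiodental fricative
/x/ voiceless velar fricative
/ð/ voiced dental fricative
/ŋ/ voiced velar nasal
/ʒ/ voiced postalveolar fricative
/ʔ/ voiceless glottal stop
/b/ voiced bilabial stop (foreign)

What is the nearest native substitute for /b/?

p

/p/ is closest: same manner (stop), place distance 0 (bilabial→bilabial), voicing differs (+1); total 1. Next closest is /d/ at distance 3.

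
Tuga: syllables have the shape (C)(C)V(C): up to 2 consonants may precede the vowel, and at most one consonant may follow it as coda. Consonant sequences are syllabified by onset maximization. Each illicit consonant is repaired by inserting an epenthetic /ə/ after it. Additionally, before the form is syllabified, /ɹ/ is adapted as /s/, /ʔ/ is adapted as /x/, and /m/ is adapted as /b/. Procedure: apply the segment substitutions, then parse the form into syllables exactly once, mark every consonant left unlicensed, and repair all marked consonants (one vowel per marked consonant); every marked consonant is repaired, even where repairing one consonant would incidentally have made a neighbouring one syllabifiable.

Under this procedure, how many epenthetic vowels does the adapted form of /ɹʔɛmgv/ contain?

After substitution the input is /sxɛbgv/.
The unsyllabifiable consonants are /g/, /v/; each receives one epenthetic vowel.

2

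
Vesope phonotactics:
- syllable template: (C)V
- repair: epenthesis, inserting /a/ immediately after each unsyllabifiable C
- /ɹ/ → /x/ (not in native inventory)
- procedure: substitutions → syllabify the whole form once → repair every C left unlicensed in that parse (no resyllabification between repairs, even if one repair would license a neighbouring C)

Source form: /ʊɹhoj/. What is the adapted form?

ʊxahoja

Substitution: /ɹ/ → /x/, giving /ʊxhoj/.
Under (C)V, the unsyllabifiable consonants are /x/, /j/ (no codas are permitted; onsets are limited to one consonant).
Epenthesis after each stranded consonant: /x/ → /xa/, /j/ → /ja/.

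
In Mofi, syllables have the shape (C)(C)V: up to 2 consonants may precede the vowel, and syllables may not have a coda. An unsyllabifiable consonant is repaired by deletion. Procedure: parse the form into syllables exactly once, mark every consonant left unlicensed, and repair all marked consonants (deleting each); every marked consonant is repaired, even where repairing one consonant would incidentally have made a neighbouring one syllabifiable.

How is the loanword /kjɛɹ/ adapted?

Syllabifying with onset maximization leaves /ɹ/ stranded (no codas are permitted; onsets may contain at most 2 consonants).
Each unlicensed consonant is deleted: /ɹ/.

kjɛ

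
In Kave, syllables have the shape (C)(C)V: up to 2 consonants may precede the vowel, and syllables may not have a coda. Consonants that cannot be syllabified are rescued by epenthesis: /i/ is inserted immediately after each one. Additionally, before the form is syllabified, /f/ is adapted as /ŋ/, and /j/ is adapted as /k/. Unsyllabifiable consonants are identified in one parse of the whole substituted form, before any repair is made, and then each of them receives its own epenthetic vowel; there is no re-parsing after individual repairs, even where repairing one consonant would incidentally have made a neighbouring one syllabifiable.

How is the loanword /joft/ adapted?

Substitution: /j/ → /k/, /f/ → /ŋ/, giving /koŋt/.
Under (C)(C)V, the unsyllabifiable consonants are /ŋ/, /t/ (no codas are permitted; onsets may contain at most 2 consonants).
Epenthesis after each stranded consonant: /ŋ/ → /ŋi/, /t/ → /ti/.

koŋiti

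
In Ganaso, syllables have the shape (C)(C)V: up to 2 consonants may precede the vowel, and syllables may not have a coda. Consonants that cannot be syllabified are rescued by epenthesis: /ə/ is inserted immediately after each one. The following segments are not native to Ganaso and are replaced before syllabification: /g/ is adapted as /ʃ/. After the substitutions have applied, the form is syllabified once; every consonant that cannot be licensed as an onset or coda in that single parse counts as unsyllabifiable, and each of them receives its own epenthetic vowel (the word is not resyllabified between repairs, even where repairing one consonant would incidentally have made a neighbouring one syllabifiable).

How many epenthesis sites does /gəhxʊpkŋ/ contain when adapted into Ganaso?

3

After substitution the input is /ʃəhxʊpkŋ/.
The unsyllabifiable consonants are /p/, /k/, /ŋ/; each receives one epenthetic vowel.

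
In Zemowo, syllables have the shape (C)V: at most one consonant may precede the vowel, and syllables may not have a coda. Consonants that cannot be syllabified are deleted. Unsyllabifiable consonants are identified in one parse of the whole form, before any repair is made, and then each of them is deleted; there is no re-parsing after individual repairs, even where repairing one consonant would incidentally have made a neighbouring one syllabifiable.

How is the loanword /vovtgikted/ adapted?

vogite

Under (C)V, the unsyllabifiable consonants are /v/, /t/, /k/, /d/ (no codas are permitted; onsets are limited to one consonant).
Deletion applies to /v/, /t/, /k/, /d/.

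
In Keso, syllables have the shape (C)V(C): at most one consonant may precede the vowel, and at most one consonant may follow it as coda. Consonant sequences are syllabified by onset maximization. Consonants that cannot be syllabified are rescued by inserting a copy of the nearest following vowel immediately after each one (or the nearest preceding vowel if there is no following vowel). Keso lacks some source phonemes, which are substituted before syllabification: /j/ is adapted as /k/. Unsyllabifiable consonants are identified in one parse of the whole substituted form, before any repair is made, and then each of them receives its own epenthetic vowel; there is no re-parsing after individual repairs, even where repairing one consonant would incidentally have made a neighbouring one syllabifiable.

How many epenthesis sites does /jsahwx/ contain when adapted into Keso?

3

After substitution the input is /ksahwx/.
The unsyllabifiable consonants are /k/, /w/, /x/; each receives one epenthetic vowel.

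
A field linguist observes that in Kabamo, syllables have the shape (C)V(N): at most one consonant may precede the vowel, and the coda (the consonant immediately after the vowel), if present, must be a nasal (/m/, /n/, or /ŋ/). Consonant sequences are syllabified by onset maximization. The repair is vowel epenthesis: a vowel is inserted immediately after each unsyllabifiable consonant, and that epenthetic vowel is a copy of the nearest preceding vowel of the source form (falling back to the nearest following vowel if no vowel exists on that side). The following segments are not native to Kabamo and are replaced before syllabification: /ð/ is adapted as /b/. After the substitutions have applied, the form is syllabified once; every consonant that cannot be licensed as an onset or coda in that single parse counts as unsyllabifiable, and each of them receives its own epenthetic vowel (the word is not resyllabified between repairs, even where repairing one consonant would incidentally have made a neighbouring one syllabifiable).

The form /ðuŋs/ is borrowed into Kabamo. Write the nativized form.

Substitution: /ð/ → /b/, giving /buŋs/.
The consonants /s/ cannot be parsed into a legal (C)V(N) syllable (only a nasal (/m/, /n/, or /ŋ/) is licensed in coda position; onsets are limited to one consonant).
Each unlicensed consonant becomes the onset of a new syllable: /s/ → /su/.

buŋsu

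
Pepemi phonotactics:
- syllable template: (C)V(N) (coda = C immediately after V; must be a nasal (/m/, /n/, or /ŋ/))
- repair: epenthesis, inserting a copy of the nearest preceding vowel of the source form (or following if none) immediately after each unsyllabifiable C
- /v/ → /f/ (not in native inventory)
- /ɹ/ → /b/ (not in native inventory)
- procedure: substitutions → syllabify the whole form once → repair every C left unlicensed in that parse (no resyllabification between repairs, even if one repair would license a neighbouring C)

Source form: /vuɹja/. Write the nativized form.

fubuja

Substitution: /v/ → /f/, /ɹ/ → /b/, giving /fubja/.
Under (C)V(N), the unsyllabifiable consonants are /b/ (only a nasal (/m/, /n/, or /ŋ/) is licensed in coda position; onsets are limited to one consonant).
Inserting the epenthetic vowel yields /b/ → /bu/.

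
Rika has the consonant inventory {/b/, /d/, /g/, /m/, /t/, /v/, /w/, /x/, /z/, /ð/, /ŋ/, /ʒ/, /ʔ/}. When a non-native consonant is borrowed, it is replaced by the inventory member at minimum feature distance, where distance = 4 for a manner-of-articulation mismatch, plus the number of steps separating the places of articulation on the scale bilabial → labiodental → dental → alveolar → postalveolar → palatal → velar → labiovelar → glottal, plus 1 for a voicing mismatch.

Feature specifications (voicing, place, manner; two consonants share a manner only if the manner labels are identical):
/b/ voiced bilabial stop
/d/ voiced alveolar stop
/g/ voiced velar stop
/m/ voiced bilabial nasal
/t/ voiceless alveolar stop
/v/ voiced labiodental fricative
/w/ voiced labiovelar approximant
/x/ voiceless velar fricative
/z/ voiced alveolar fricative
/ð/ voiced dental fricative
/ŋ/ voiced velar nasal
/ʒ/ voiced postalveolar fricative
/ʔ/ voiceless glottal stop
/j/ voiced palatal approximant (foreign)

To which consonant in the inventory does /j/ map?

w

/w/ is closest: same manner (approximant), place distance 2 (palatal→labiovelar), same voicing; total 2. Next closest is /g/ at distance 5.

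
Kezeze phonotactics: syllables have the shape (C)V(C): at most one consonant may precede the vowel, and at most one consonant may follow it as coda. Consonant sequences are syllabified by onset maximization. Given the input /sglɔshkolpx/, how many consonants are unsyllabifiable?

5

Syllabifying with onset maximization leaves /s/, /g/, /h/, /p/, /x/ stranded (at most one coda consonant is licensed; onsets are limited to one consonant).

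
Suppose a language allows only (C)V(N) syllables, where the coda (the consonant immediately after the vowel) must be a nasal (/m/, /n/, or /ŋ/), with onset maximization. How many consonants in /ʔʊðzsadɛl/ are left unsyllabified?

Syllabifying with onset maximization leaves /ð/, /z/, /l/ stranded (only a nasal (/m/, /n/, or /ŋ/) is licensed in coda position; onsets are limited to one consonant).

3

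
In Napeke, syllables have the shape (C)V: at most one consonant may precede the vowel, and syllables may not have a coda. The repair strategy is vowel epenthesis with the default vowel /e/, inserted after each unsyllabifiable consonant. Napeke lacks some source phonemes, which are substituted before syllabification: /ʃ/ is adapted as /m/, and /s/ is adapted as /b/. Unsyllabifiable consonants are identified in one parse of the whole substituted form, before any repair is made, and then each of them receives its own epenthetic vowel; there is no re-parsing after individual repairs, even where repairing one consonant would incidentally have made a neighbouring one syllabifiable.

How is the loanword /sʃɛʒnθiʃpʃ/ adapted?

Substitution: /s/ → /b/, /ʃ/ → /m/, giving /bmɛʒnθimpm/.
Syllabifying with onset maximization leaves /b/, /ʒ/, /n/, /m/, /p/, /m/ stranded (no codas are permitted; onsets are limited to one consonant).
Inserting the epenthetic vowel yields /b/ → /be/, /ʒ/ → /ʒe/, /n/ → /ne/, /m/ → /me/, /p/ → /pe/, /m/ → /me/.

bemɛʒeneθimepeme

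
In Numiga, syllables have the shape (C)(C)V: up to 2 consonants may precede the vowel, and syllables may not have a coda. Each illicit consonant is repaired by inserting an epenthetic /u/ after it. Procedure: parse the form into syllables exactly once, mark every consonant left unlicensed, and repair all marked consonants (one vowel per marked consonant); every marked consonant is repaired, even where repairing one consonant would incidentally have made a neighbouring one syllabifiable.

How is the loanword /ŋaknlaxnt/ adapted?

Syllabifying with onset maximization leaves /k/, /x/, /n/, /t/ stranded (no codas are permitted; onsets may contain at most 2 consonants).
Inserting the epenthetic vowel yields /k/ → /ku/, /x/ → /xu/, /n/ → /nu/, /t/ → /tu/.

ŋakunlaxunutu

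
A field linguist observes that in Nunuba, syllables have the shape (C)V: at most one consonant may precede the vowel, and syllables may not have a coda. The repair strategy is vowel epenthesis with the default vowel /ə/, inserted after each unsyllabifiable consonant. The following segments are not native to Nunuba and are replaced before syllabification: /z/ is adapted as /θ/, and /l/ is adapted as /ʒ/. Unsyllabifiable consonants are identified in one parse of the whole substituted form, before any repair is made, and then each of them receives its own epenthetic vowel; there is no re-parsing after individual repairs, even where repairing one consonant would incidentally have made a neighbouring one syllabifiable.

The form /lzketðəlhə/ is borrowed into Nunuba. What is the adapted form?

Substitution: /l/ → /ʒ/, /z/ → /θ/, giving /ʒθketðəʒhə/.
The consonants /ʒ/, /θ/, /t/, /ʒ/ cannot be parsed into a legal (C)V syllable (no codas are permitted; onsets are limited to one consonant).
Each unlicensed consonant becomes the onset of a new syllable: /ʒ/ → /ʒə/, /θ/ → /θə/, /t/ → /tə/, /ʒ/ → /ʒə/.

ʒəθəketəðəʒəhə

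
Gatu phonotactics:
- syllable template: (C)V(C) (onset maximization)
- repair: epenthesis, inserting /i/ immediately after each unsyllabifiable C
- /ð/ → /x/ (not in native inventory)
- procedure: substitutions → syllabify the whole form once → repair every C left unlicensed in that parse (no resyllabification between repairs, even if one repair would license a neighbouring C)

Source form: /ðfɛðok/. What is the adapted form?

xifɛxok

Substitution: /ð/ → /x/, giving /xfɛxok/.
The consonants /x/ cannot be parsed into a legal (C)V(C) syllable (at most one coda consonant is licensed; onsets are limited to one consonant).
Inserting the epenthetic vowel yields /x/ → /xi/.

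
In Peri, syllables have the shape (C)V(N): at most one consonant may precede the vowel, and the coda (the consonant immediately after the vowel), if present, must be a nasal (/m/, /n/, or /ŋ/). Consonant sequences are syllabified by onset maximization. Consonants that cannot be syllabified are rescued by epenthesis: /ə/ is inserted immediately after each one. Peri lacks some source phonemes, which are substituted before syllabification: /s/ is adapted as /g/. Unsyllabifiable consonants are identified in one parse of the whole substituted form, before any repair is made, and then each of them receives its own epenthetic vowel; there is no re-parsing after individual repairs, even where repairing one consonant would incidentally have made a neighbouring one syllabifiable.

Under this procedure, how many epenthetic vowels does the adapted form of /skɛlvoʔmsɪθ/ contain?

After substitution the input is /gkɛlvoʔmgɪθ/.
The unsyllabifiable consonants are /g/, /l/, /ʔ/, /m/, /θ/; each receives one epenthetic vowel.

5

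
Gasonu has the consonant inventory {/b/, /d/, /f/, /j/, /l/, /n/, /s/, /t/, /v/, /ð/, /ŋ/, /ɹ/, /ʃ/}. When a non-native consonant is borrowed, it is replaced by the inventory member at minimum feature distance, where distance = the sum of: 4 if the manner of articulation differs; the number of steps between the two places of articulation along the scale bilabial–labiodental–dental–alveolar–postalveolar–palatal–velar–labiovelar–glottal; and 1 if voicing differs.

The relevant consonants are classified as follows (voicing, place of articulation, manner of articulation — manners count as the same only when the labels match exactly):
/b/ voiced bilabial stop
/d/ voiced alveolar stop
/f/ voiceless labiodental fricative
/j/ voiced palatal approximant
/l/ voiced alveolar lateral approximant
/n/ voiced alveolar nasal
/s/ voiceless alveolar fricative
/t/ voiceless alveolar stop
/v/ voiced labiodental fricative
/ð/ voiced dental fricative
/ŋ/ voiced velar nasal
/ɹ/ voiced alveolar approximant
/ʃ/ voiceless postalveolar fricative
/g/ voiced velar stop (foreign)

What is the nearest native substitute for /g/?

/d/ is closest: same manner (stop), place distance 3 (velar→alveolar), same voicing; total 3. Next closest is /t/ at distance 4.

d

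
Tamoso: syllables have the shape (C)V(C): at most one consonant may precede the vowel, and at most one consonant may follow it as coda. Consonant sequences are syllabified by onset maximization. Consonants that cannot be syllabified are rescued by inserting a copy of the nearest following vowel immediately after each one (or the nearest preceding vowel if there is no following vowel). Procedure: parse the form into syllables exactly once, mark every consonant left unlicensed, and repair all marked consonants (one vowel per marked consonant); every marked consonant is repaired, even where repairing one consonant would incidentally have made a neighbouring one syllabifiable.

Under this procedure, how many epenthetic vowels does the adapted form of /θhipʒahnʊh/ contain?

The unsyllabifiable consonants are /θ/; each receives one epenthetic vowel.

1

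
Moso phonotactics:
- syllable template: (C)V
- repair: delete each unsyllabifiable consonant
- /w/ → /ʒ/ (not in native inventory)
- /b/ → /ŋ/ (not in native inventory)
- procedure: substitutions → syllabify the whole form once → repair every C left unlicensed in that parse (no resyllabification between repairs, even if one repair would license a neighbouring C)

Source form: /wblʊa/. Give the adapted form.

Substitution: /w/ → /ʒ/, /b/ → /ŋ/, giving /ʒŋlʊa/.
The consonants /ʒ/, /ŋ/ cannot be parsed into a legal (C)V syllable (no codas are permitted; onsets are limited to one consonant).
Each unlicensed consonant is deleted: /ʒ/, /ŋ/.

lʊa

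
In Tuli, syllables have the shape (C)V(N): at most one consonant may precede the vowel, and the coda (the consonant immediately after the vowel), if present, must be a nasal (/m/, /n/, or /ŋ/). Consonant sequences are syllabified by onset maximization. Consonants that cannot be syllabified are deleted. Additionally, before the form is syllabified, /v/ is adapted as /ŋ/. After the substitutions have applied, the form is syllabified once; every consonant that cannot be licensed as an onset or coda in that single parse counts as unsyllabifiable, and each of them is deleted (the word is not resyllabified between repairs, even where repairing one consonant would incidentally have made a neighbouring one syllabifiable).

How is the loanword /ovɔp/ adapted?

oŋɔ

Substitution: /v/ → /ŋ/, giving /oŋɔp/.
The consonants /p/ cannot be parsed into a legal (C)V(N) syllable (only a nasal (/m/, /n/, or /ŋ/) is licensed in coda position; onsets are limited to one consonant).
Deleting the stranded consonants removes /p/.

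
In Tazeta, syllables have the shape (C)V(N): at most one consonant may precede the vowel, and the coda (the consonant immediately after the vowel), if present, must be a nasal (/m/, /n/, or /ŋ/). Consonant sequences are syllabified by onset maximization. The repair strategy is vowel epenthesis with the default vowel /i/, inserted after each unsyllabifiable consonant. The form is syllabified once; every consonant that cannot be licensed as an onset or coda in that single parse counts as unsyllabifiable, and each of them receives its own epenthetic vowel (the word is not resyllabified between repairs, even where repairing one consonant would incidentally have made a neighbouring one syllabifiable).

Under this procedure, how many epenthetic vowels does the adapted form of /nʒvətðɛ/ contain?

The unsyllabifiable consonants are /n/, /ʒ/, /t/; each receives one epenthetic vowel.

3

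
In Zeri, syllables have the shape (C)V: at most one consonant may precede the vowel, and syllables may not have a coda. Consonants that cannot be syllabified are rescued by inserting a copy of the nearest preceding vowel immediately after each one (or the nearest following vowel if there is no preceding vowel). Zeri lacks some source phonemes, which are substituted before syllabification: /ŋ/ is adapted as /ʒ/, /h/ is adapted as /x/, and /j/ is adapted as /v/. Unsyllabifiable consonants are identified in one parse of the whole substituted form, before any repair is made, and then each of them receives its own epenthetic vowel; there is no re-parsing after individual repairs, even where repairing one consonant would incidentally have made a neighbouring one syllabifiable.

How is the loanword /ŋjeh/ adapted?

ʒevexe

Substitution: /ŋ/ → /ʒ/, /j/ → /v/, /h/ → /x/, giving /ʒvex/.
Syllabifying with onset maximization leaves /ʒ/, /x/ stranded (no codas are permitted; onsets are limited to one consonant).
Inserting the epenthetic vowel yields /ʒ/ → /ʒe/, /x/ → /xe/.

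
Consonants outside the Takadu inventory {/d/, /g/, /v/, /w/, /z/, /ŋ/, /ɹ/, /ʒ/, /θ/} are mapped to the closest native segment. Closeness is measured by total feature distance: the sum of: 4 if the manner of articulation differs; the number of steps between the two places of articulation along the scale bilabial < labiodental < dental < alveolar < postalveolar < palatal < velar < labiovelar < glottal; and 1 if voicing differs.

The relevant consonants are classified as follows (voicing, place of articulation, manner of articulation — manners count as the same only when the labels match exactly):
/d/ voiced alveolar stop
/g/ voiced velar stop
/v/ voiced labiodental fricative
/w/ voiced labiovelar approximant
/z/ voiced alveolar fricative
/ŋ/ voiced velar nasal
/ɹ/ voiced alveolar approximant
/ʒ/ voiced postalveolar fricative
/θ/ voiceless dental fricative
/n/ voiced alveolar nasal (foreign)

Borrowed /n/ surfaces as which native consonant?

/ŋ/ is closest: same manner (nasal), place distance 3 (alveolar→velar), same voicing; total 3. Next closest is /d/ at distance 4.

ŋ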